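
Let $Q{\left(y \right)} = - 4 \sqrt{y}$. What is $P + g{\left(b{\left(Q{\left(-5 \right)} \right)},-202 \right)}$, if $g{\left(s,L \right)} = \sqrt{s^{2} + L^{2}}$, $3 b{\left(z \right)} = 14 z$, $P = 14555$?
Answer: $14555 + \frac{2 \sqrt{87889}}{3} \approx 14753.0$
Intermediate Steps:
$b{\left(z \right)} = \frac{14 z}{3}$
$g{\left(s,L \right)} = \sqrt{L^{2} + s^{2}}$
$P + g{\left(b{\left(Q{\left(-5 \right)} \right)},-202 \right)} = 14555 + \sqrt{\left(-202\right)^{2} + \left(\frac{14 \left(- 4 \sqrt{-5}\right)}{3}\right)^{2}} = 14555 + \sqrt{40804 + \left(\frac{14 \left(- 4 i \sqrt{5}\right)}{3}\right)^{2}} = 14555 + \sqrt{40804 + \left(- \frac{56 i \sqrt{5}}{3}\right)^{2}} = 14555 + \sqrt{40804 - \frac{15680}{9}} = 14555 + \sqrt{\frac{351556}{9}} = 14555 + \frac{2 \sqrt{87889}}{3}$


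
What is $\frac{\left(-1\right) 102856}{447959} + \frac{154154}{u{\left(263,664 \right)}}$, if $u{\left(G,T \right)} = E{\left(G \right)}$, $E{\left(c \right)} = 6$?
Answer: $\frac{34527027275}{1343877} \approx 25692.0$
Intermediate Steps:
$u{\left(G,T \right)} = 6$
$\frac{\left(-1\right) 102856}{447959} + \frac{154154}{u{\left(263,664 \right)}} = \frac{\left(-1\right) 102856}{447959} + \frac{154154}{6} = \left(-102856\right) \frac{1}{447959} + 154154 \cdot \frac{1}{6} = - \frac{102856}{447959} + \frac{77077}{3} = \frac{34527027275}{1343877}$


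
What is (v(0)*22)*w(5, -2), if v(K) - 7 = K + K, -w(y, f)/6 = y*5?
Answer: -23100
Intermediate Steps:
w(y, f) = -30*y (w(y, f) = -6*y*5 = -30*y)
v(K) = 7 + 2*K (v(K) = 7 + (K + K) = 7 + 2*K)
(v(0)*22)*w(5, -2) = ((7 + 2*0)*22)*(-30*5) = ((7 + 0)*22)*(-150) = (7*22)*(-150) = 154*(-150) = -23100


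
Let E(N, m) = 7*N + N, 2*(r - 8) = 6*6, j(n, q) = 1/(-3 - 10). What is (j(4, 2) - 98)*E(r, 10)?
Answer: -20400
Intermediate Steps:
j(n, q) = -1/13 (j(n, q) = 1/(-13) = -1/13)
r = 26 (r = 8 + (6*6)/2 = 8 + (1/2)*36 = 8 + 18 = 26)
E(N, m) = 8*N
(j(4, 2) - 98)*E(r, 10) = (-1/13 - 98)*(8*26) = -1275/13*208 = -20400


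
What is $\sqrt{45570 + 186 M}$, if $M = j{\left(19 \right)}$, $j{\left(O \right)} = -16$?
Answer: $\sqrt{42594} \approx 206.38$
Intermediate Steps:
$M = -16$
$\sqrt{45570 + 186 M} = \sqrt{45570 + 186 \left(-16\right)} = \sqrt{45570 - 2976} = \sqrt{42594}$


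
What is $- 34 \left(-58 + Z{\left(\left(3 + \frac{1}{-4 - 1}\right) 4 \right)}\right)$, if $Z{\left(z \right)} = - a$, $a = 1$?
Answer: $2006$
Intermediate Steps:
$Z{\left(z \right)} = -1$ ($Z{\left(z \right)} = \left(-1\right) 1 = -1$)
$- 34 \left(-58 + Z{\left(\left(3 + \frac{1}{-4 - 1}\right) 4 \right)}\right) = - 34 \left(-58 - 1\right) = \left(-34\right) \left(-59\right) = 2006$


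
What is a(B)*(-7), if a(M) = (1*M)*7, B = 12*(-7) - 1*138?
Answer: 10878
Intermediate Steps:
B = -222 (B = -84 - 138 = -222)
a(M) = 7*M (a(M) = M*7 = 7*M)
a(B)*(-7) = (7*(-222))*(-7) = -1554*(-7) = 10878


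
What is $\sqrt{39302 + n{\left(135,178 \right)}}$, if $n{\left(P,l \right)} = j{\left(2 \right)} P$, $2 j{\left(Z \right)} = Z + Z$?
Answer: $2 \sqrt{9893} \approx 198.93$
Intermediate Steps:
$j{\left(Z \right)} = Z$ ($j{\left(Z \right)} = \frac{Z + Z}{2} = \frac{2 Z}{2} = Z$)
$n{\left(P,l \right)} = 2 P$
$\sqrt{39302 + n{\left(135,178 \right)}} = \sqrt{39302 + 2 \cdot 135} = \sqrt{39302 + 270} = \sqrt{39572} = 2 \sqrt{9893}$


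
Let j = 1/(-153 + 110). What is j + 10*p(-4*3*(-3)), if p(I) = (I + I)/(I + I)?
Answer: 429/43 ≈ 9.9767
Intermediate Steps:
j = -1/43 (j = 1/(-43) = -1/43 ≈ -0.023256)
p(I) = 1 (p(I) = (2*I)/((2*I)) = (2*I)*(1/(2*I)) = 1)
j + 10*p(-4*3*(-3)) = -1/43 + 10*1 = -1/43 + 10 = 429/43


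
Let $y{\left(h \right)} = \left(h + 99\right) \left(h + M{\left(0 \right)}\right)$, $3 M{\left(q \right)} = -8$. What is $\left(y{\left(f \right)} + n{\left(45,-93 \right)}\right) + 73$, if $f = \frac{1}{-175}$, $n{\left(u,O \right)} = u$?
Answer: $- \frac{13464322}{91875} \approx -146.55$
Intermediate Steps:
$f = - \frac{1}{175} \approx -0.0057143$
$M{\left(q \right)} = - \frac{8}{3}$ ($M{\left(q \right)} = \frac{1}{3} \left(-8\right) = - \frac{8}{3}$)
$y{\left(h \right)} = \left(99 + h\right) \left(- \frac{8}{3} + h\right)$ ($y{\left(h \right)} = \left(h + 99\right) \left(h - \frac{8}{3}\right) = \left(99 + h\right) \left(- \frac{8}{3} + h\right)$)
$\left(y{\left(f \right)} + n{\left(45,-93 \right)}\right) + 73 = \left(\left(-264 + \left(- \frac{1}{175}\right)^{2} + \frac{289}{3} \left(- \frac{1}{175}\right)\right) + 45\right) + 73 = \left(\left(-264 + \frac{1}{30625} - \frac{289}{525}\right) + 45\right) + 73 = \left(- \frac{24305572}{91875} + 45\right) + 73 = - \frac{20171197}{91875} + 73 = - \frac{13464322}{91875}$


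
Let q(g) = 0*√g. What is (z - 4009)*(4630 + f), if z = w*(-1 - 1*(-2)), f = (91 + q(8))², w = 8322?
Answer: 55685143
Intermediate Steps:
q(g) = 0
f = 8281 (f = (91 + 0)² = 91² = 8281)
z = 8322 (z = 8322*(-1 - 1*(-2)) = 8322*(-1 + 2) = 8322*1 = 8322)
(z - 4009)*(4630 + f) = (8322 - 4009)*(4630 + 8281) = 4313*12911 = 55685143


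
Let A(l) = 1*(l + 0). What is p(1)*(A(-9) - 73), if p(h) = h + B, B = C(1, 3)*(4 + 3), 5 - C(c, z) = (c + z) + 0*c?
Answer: -656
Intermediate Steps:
A(l) = l (A(l) = 1*l = l)
C(c, z) = 5 - c - z (C(c, z) = 5 - ((c + z) + 0*c) = 5 - ((c + z) + 0) = 5 - (c + z) = 5 + (-c - z) = 5 - c - z)
B = 7 (B = (5 - 1*1 - 1*3)*(4 + 3) = (5 - 1 - 3)*7 = 1*7 = 7)
p(h) = 7 + h (p(h) = h + 7 = 7 + h)
p(1)*(A(-9) - 73) = (7 + 1)*(-9 - 73) = 8*(-82) = -656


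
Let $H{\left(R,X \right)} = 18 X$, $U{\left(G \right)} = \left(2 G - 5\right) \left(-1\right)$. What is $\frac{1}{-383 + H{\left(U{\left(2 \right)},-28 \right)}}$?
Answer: $- \frac{1}{887} \approx -0.0011274$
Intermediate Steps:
$U{\left(G \right)} = 5 - 2 G$ ($U{\left(G \right)} = \left(-5 + 2 G\right) \left(-1\right) = 5 - 2 G$)
$\frac{1}{-383 + H{\left(U{\left(2 \right)},-28 \right)}} = \frac{1}{-383 + 18 \left(-28\right)} = \frac{1}{-383 - 504} = \frac{1}{-887} = - \frac{1}{887}$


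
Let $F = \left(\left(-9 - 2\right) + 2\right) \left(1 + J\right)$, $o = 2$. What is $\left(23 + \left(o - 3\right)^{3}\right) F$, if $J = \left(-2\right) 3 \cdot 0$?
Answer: $-198$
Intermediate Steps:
$J = 0$ ($J = \left(-6\right) 0 = 0$)
$F = -9$ ($F = \left(\left(-9 - 2\right) + 2\right) \left(1 + 0\right) = \left(-11 + 2\right) 1 = \left(-9\right) 1 = -9$)
$\left(23 + \left(o - 3\right)^{3}\right) F = \left(23 + \left(2 - 3\right)^{3}\right) \left(-9\right) = \left(23 + \left(-1\right)^{3}\right) \left(-9\right) = \left(23 - 1\right) \left(-9\right) = 22 \left(-9\right) = -198$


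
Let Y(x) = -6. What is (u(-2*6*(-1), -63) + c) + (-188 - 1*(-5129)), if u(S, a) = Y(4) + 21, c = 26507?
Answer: 31463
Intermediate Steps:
u(S, a) = 15 (u(S, a) = -6 + 21 = 15)
(u(-2*6*(-1), -63) + c) + (-188 - 1*(-5129)) = (15 + 26507) + (-188 - 1*(-5129)) = 26522 + (-188 + 5129) = 26522 + 4941 = 31463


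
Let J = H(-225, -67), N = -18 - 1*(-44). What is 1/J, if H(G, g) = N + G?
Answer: -1/199 ≈ -0.0050251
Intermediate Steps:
N = 26 (N = -18 + 44 = 26)
H(G, g) = 26 + G
J = -199 (J = 26 - 225 = -199)
1/J = 1/(-199) = -1/199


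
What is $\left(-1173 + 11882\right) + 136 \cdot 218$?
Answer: $40357$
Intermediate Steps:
$\left(-1173 + 11882\right) + 136 \cdot 218 = 10709 + 29648 = 40357$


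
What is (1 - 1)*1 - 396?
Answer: -396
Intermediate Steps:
(1 - 1)*1 - 396 = 0*1 - 396 = 0 - 396 = -396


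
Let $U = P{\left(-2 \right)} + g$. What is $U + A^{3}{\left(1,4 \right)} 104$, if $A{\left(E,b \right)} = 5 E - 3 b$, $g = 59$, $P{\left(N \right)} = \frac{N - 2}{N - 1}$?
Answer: $- \frac{106835}{3} \approx -35612.0$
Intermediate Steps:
$P{\left(N \right)} = \frac{-2 + N}{-1 + N}$
$A{\left(E,b \right)} = - 3 b + 5 E$
$U = \frac{181}{3}$ ($U = \frac{-2 - 2}{-1 - 2} + 59 = \frac{1}{-3} \left(-4\right) + 59 = \left(- \frac{1}{3}\right) \left(-4\right) + 59 = \frac{4}{3} + 59 = \frac{181}{3} \approx 60.333$)
$U + A^{3}{\left(1,4 \right)} 104 = \frac{181}{3} + \left(\left(-3\right) 4 + 5 \cdot 1\right)^{3} \cdot 104 = \frac{181}{3} + \left(-12 + 5\right)^{3} \cdot 104 = \frac{181}{3} + \left(-7\right)^{3} \cdot 104 = \frac{181}{3} - 35672 = - \frac{106835}{3}$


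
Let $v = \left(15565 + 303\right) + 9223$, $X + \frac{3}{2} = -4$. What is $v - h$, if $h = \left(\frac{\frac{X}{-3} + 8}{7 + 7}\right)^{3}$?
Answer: $\frac{14871330685}{592704} \approx 25091.0$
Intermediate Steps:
$X = - \frac{11}{2}$ ($X = - \frac{3}{2} - 4 = - \frac{11}{2} \approx -5.5$)
$v = 25091$ ($v = 15868 + 9223 = 25091$)
$h = \frac{205379}{592704}$ ($h = \left(\frac{- \frac{11}{2 \left(-3\right)} + 8}{7 + 7}\right)^{3} = \left(\frac{\left(- \frac{11}{2}\right) \left(- \frac{1}{3}\right) + 8}{14}\right)^{3} = \left(\left(\frac{11}{6} + 8\right) \frac{1}{14}\right)^{3} = \left(\frac{59}{6} \cdot \frac{1}{14}\right)^{3} = \left(\frac{59}{84}\right)^{3} = \frac{205379}{592704} \approx 0.34651$)
$v - h = 25091 - \frac{205379}{592704} = \frac{14871330685}{592704}$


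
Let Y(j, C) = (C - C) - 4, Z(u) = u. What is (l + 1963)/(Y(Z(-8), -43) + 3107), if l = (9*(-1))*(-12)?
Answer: 2071/3103 ≈ 0.66742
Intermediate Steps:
l = 108 (l = -9*(-12) = 108)
Y(j, C) = -4 (Y(j, C) = 0 - 4 = -4)
(l + 1963)/(Y(Z(-8), -43) + 3107) = (108 + 1963)/(-4 + 3107) = 2071/3103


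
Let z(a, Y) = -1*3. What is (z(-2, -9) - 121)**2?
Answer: 15376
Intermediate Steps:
z(a, Y) = -3
(z(-2, -9) - 121)**2 = (-3 - 121)**2 = (-124)**2 = 15376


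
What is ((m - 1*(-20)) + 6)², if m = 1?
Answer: 729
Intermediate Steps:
((m - 1*(-20)) + 6)² = ((1 - 1*(-20)) + 6)² = ((1 + 20) + 6)² = (21 + 6)² = 27² = 729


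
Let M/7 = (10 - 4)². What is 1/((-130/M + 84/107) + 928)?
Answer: 13482/12514925 ≈ 0.0010773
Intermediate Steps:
M = 252 (M = 7*(10 - 4)² = 7*6² = 7*36 = 252)
1/((-130/M + 84/107) + 928) = 1/((-130/252 + 84/107) + 928) = 1/((-130*1/252 + 84*(1/107)) + 928) = 1/((-65/126 + 84/107) + 928) = 1/(3629/13482 + 928) = 1/(12514925/13482) = 13482/12514925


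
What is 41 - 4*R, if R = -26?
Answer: 145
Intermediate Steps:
41 - 4*R = 41 - 4*(-26) = 41 + 104 = 145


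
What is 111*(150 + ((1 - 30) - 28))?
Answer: 10323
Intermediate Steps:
111*(150 + ((1 - 30) - 28)) = 111*(150 + (-29 - 28)) = 111*(150 - 57) = 111*93 = 10323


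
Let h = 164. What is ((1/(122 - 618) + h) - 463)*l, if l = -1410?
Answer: 104555025/248 ≈ 4.2159e+5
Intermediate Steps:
((1/(122 - 618) + h) - 463)*l = ((1/(122 - 618) + 164) - 463)*(-1410) = ((1/(-496) + 164) - 463)*(-1410) = ((-1/496 + 164) - 463)*(-1410) = (81343/496 - 463)*(-1410) = -148305/496*(-1410) = 104555025/248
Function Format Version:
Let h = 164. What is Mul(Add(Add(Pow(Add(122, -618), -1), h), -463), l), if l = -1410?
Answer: Rational(104555025, 248) ≈ 4.2159e+5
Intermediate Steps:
Mul(Add(Add(Pow(Add(122, -618), -1), h), -463), l) = Mul(Add(Add(Pow(Add(122, -618), -1), 164), -463), -1410) = Mul(Add(Add(Pow(-496, -1), 164), -463), -1410) = Mul(Add(Add(Rational(-1, 496), 164), -463), -1410) = Mul(Add(Rational(81343, 496), -463), -1410) = Mul(Rational(-148305, 496), -1410) = Rational(104555025, 248)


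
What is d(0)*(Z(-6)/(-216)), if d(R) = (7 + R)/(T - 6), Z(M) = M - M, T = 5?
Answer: 0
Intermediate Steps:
Z(M) = 0
d(R) = -7 - R (d(R) = (7 + R)/(5 - 6) = (7 + R)/(-1) = (7 + R)*(-1) = -7 - R)
d(0)*(Z(-6)/(-216)) = (-7 - 1*0)*(0/(-216)) = (-7 + 0)*(0*(-1/216)) = -7*0 = 0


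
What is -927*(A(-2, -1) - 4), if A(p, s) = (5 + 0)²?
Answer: -19467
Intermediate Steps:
A(p, s) = 25 (A(p, s) = 5² = 25)
-927*(A(-2, -1) - 4) = -927*(25 - 4) = -927*21 = -103*189 = -19467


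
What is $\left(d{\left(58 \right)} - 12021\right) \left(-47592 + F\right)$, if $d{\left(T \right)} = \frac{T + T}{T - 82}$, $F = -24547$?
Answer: $\frac{5205189545}{6} \approx 8.6753 \cdot 10^{8}$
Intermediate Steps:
$d{\left(T \right)} = \frac{2 T}{-82 + T}$
$\left(d{\left(58 \right)} - 12021\right) \left(-47592 + F\right) = \left(2 \cdot 58 \frac{1}{-82 + 58} - 12021\right) \left(-47592 - 24547\right) = \left(2 \cdot 58 \frac{1}{-24} - 12021\right) \left(-72139\right) = \left(2 \cdot 58 \left(- \frac{1}{24}\right) - 12021\right) \left(-72139\right) = \left(- \frac{29}{6} - 12021\right) \left(-72139\right) = \left(- \frac{72155}{6}\right) \left(-72139\right) = \frac{5205189545}{6}$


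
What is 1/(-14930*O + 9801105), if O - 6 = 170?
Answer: 1/7173425 ≈ 1.3940e-7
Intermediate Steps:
O = 176 (O = 6 + 170 = 176)
1/(-14930*O + 9801105) = 1/(-14930*176 + 9801105) = 1/(-2627680 + 9801105) = 1/7173425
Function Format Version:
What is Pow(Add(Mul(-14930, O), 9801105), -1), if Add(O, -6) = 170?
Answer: Rational(1, 7173425) ≈ 1.3940e-7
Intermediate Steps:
O = 176 (O = Add(6, 170) = 176)
Pow(Add(Mul(-14930, O), 9801105), -1) = Pow(Add(Mul(-14930, 176), 9801105), -1) = Pow(Add(-2627680, 9801105), -1) = Pow(7173425, -1) = Rational(1, 7173425)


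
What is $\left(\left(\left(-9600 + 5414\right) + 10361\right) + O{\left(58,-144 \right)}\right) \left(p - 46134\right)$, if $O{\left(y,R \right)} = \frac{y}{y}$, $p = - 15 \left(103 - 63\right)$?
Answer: $-288629184$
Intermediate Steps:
$p = -600$ ($p = \left(-15\right) 40 = -600$)
$O{\left(y,R \right)} = 1$
$\left(\left(\left(-9600 + 5414\right) + 10361\right) + O{\left(58,-144 \right)}\right) \left(p - 46134\right) = \left(\left(\left(-9600 + 5414\right) + 10361\right) + 1\right) \left(-600 - 46134\right) = \left(\left(-4186 + 10361\right) + 1\right) \left(-46734\right) = \left(6175 + 1\right) \left(-46734\right) = 6176 \left(-46734\right) = -288629184$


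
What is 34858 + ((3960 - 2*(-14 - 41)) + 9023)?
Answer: 47951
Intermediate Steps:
34858 + ((3960 - 2*(-14 - 41)) + 9023) = 34858 + ((3960 - 2*(-55)) + 9023) = 34858 + ((3960 + 110) + 9023) = 34858 + (4070 + 9023) = 34858 + 13093 = 47951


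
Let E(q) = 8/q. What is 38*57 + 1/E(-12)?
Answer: 4329/2 ≈ 2164.5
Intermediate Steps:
38*57 + 1/E(-12) = 38*57 + 1/(8/(-12)) = 2166 + 1/(8*(-1/12)) = 2166 + 1/(-⅔) = 2166 - 3/2 = 4329/2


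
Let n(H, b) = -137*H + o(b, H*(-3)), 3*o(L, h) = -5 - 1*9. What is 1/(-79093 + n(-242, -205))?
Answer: -3/137831 ≈ -2.1766e-5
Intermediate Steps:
o(L, h) = -14/3 (o(L, h) = (-5 - 1*9)/3 = (-5 - 9)/3 = (⅓)*(-14) = -14/3)
n(H, b) = -14/3 - 137*H (n(H, b) = -137*H - 14/3 = -14/3 - 137*H)
1/(-79093 + n(-242, -205)) = 1/(-79093 + (-14/3 - 137*(-242))) = 1/(-79093 + (-14/3 + 33154)) = 1/(-79093 + 99448/3) = 1/(-137831/3) = -3/137831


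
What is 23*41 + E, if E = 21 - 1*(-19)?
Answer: 983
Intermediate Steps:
E = 40 (E = 21 + 19 = 40)
23*41 + E = 23*41 + 40 = 943 + 40 = 983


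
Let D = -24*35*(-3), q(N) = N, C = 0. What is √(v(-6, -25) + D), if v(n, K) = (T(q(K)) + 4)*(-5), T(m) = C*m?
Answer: 50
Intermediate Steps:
D = 2520 (D = -840*(-3) = 2520)
T(m) = 0 (T(m) = 0*m = 0)
v(n, K) = -20 (v(n, K) = (0 + 4)*(-5) = 4*(-5) = -20)
√(v(-6, -25) + D) = √(-20 + 2520) = √2500 = 50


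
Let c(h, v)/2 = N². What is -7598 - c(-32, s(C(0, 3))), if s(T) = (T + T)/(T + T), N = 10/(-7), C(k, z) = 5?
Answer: -372502/49 ≈ -7602.1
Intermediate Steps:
N = -10/7 (N = 10*(-⅐) = -10/7 ≈ -1.4286)
s(T) = 1 (s(T) = (2*T)/((2*T)) = (2*T)*(1/(2*T)) = 1)
c(h, v) = 200/49 (c(h, v) = 2*(-10/7)² = 2*(100/49) = 200/49)
-7598 - c(-32, s(C(0, 3))) = -7598 - 1*200/49 = -7598 - 200/49 = -372502/49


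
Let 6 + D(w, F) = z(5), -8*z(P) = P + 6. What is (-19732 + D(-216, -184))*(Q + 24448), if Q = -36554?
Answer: 955859495/4 ≈ 2.3896e+8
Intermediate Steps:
z(P) = -3/4 - P/8 (z(P) = -(P + 6)/8 = -(6 + P)/8 = -3/4 - P/8)
D(w, F) = -59/8 (D(w, F) = -6 + (-3/4 - 1/8*5) = -6 + (-3/4 - 5/8) = -6 - 11/8 = -59/8)
(-19732 + D(-216, -184))*(Q + 24448) = (-19732 - 59/8)*(-36554 + 24448) = -157915/8*(-12106) = 955859495/4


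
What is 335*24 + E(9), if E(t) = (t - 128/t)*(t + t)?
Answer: 7946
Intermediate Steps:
E(t) = 2*t*(t - 128/t) (E(t) = (t - 128/t)*(2*t) = 2*t*(t - 128/t))
335*24 + E(9) = 335*24 + (-256 + 2*9²) = 8040 + (-256 + 2*81) = 8040 + (-256 + 162) = 8040 - 94 = 7946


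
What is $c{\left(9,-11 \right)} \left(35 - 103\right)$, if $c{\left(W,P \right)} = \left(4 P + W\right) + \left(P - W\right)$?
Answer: $3740$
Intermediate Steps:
$c{\left(W,P \right)} = 5 P$ ($c{\left(W,P \right)} = \left(W + 4 P\right) + \left(P - W\right) = 5 P$)
$c{\left(9,-11 \right)} \left(35 - 103\right) = 5 \left(-11\right) \left(35 - 103\right) = \left(-55\right) \left(-68\right) = 3740$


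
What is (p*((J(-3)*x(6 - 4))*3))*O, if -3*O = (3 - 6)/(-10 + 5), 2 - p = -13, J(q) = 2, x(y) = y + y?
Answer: -72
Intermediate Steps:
x(y) = 2*y
p = 15 (p = 2 - 1*(-13) = 2 + 13 = 15)
O = -1/5 (O = -(3 - 6)/(3*(-10 + 5)) = -(-1)/(-5) = -(-1)*(-1)/5 = -1/3*3/5 = -1/5 ≈ -0.20000)
(p*((J(-3)*x(6 - 4))*3))*O = (15*((2*(2*(6 - 4)))*3))*(-1/5) = (15*((2*(2*2))*3))*(-1/5) = (15*((2*4)*3))*(-1/5) = (15*(8*3))*(-1/5) = (15*24)*(-1/5) = 360*(-1/5) = -72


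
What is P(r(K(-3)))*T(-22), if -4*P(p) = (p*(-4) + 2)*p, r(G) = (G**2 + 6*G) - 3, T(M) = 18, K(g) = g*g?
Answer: 312444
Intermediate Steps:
K(g) = g**2
r(G) = -3 + G**2 + 6*G
P(p) = -p*(2 - 4*p)/4 (P(p) = -(p*(-4) + 2)*p/4 = -(-4*p + 2)*p/4 = -(2 - 4*p)*p/4 = -p*(2 - 4*p)/4)
P(r(K(-3)))*T(-22) = ((-3 + ((-3)**2)**2 + 6*(-3)**2)*(-1/2 + (-3 + ((-3)**2)**2 + 6*(-3)**2)))*18 = ((-3 + 9**2 + 6*9)*(-1/2 + (-3 + 9**2 + 6*9)))*18 = ((-3 + 81 + 54)*(-1/2 + (-3 + 81 + 54)))*18 = (132*(-1/2 + 132))*18 = (132*(263/2))*18 = 17358*18 = 312444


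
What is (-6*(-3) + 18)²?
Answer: 1296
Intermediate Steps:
(-6*(-3) + 18)² = (18 + 18)² = 36² = 1296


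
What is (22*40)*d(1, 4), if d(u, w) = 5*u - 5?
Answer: 0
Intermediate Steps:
d(u, w) = -5 + 5*u
(22*40)*d(1, 4) = (22*40)*(-5 + 5*1) = 880*(-5 + 5) = 880*0 = 0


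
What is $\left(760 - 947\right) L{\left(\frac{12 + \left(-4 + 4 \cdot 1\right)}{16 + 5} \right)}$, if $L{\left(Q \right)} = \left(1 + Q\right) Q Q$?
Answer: $- \frac{32912}{343} \approx -95.953$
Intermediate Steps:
$L{\left(Q \right)} = Q^{2} \left(1 + Q\right)$ ($L{\left(Q \right)} = Q \left(1 + Q\right) Q = Q^{2} \left(1 + Q\right)$)
$\left(760 - 947\right) L{\left(\frac{12 + \left(-4 + 4 \cdot 1\right)}{16 + 5} \right)} = \left(760 - 947\right) \left(\frac{12 + \left(-4 + 4 \cdot 1\right)}{16 + 5}\right)^{2} \left(1 + \frac{12 + \left(-4 + 4 \cdot 1\right)}{16 + 5}\right) = - 187 \left(\frac{12 + \left(-4 + 4\right)}{21}\right)^{2} \left(1 + \frac{12 + \left(-4 + 4\right)}{21}\right) = - 187 \left(\left(12 + 0\right) \frac{1}{21}\right)^{2} \left(1 + \left(12 + 0\right) \frac{1}{21}\right) = - 187 \left(12 \cdot \frac{1}{21}\right)^{2} \left(1 + 12 \cdot \frac{1}{21}\right) = - 187 \left(\frac{4}{7}\right)^{2} \left(1 + \frac{4}{7}\right) = - 187 \cdot \frac{16}{49} \cdot \frac{11}{7} = \left(-187\right) \frac{176}{343} = - \frac{32912}{343}$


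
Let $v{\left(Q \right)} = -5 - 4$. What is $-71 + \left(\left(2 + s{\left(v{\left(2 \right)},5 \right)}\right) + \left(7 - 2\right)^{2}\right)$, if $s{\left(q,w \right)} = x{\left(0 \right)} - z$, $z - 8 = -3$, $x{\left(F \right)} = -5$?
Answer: $-54$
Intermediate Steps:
$v{\left(Q \right)} = -9$
$z = 5$ ($z = 8 - 3 = 5$)
$s{\left(q,w \right)} = -10$ ($s{\left(q,w \right)} = -5 - 5 = -10$)
$-71 + \left(\left(2 + s{\left(v{\left(2 \right)},5 \right)}\right) + \left(7 - 2\right)^{2}\right) = -71 + \left(\left(2 - 10\right) + \left(7 - 2\right)^{2}\right) = -71 - \left(8 - 5^{2}\right) = -71 + \left(-8 + 25\right) = -71 + 17 = -54$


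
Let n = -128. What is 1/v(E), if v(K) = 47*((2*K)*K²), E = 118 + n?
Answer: -1/94000 ≈ -1.0638e-5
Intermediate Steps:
E = -10 (E = 118 - 128 = -10)
v(K) = 94*K³ (v(K) = 47*(2*K³) = 94*K³)
1/v(E) = 1/(94*(-10)³) = 1/(94*(-1000)) = 1/(-94000) = -1/94000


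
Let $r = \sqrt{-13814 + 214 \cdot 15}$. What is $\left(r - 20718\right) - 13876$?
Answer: $-34594 + 2 i \sqrt{2651} \approx -34594.0 + 102.98 i$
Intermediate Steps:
$r = 2 i \sqrt{2651}$ ($r = \sqrt{-13814 + 3210} = \sqrt{-10604} = 2 i \sqrt{2651} \approx 102.98 i$)
$\left(r - 20718\right) - 13876 = \left(2 i \sqrt{2651} - 20718\right) - 13876 = \left(-20718 + 2 i \sqrt{2651}\right) - 13876 = -34594 + 2 i \sqrt{2651}$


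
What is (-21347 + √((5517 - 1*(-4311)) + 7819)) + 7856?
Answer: -13491 + √17647 ≈ -13358.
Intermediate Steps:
(-21347 + √((5517 - 1*(-4311)) + 7819)) + 7856 = (-21347 + √((5517 + 4311) + 7819)) + 7856 = (-21347 + √(9828 + 7819)) + 7856 = (-21347 + √17647) + 7856 = -13491 + √17647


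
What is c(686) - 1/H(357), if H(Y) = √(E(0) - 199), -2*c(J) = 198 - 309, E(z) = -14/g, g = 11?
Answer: 111/2 + I*√24233/2203 ≈ 55.5 + 0.070662*I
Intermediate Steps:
E(z) = -14/11
c(J) = 111/2 (c(J) = -(198 - 309)/2 = -½*(-111) = 111/2)
H(Y) = I*√24233/11 (H(Y) = √(-14/11 - 199) = √(-2203/11) = I*√24233/11)
c(686) - 1/H(357) = 111/2 - 1/(I*√24233/11) = 111/2 - (-1)*I*√24233/2203 = 111/2 + I*√24233/2203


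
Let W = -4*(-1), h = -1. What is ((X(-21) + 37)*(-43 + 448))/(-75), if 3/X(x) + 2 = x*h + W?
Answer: -23058/115 ≈ -200.50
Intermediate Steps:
W = 4
X(x) = 3/(2 - x) (X(x) = 3/(-2 + (x*(-1) + 4)) = 3/(-2 + (-x + 4)) = 3/(-2 + (4 - x)) = 3/(2 - x))
((X(-21) + 37)*(-43 + 448))/(-75) = ((-3/(-2 - 21) + 37)*(-43 + 448))/(-75) = ((-3/(-23) + 37)*405)*(-1/75) = ((-3*(-1/23) + 37)*405)*(-1/75) = ((3/23 + 37)*405)*(-1/75) = ((854/23)*405)*(-1/75) = (345870/23)*(-1/75) = -23058/115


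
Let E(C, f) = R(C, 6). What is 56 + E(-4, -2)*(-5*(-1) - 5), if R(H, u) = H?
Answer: 56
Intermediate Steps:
E(C, f) = C
56 + E(-4, -2)*(-5*(-1) - 5) = 56 - 4*(-5*(-1) - 5) = 56 - 4*(5 - 5) = 56 - 4*0 = 56 + 0 = 56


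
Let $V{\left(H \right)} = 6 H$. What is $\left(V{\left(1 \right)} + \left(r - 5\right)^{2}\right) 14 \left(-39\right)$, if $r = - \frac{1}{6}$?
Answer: $- \frac{107107}{6} \approx -17851.0$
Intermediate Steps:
$r = - \frac{1}{6}$ ($r = \left(-1\right) \frac{1}{6} = - \frac{1}{6} \approx -0.16667$)
$\left(V{\left(1 \right)} + \left(r - 5\right)^{2}\right) 14 \left(-39\right) = \left(6 \cdot 1 + \left(- \frac{1}{6} - 5\right)^{2}\right) 14 \left(-39\right) = \left(6 + \left(- \frac{31}{6}\right)^{2}\right) 14 \left(-39\right) = \left(6 + \frac{961}{36}\right) 14 \left(-39\right) = \frac{1177}{36} \cdot 14 \left(-39\right) = \frac{8239}{18} \left(-39\right) = - \frac{107107}{6}$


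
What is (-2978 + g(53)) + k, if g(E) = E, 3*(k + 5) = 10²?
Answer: -8690/3 ≈ -2896.7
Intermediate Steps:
k = 85/3 (k = -5 + (⅓)*10² = -5 + (⅓)*100 = -5 + 100/3 = 85/3 ≈ 28.333)
(-2978 + g(53)) + k = (-2978 + 53) + 85/3 = -2925 + 85/3 = -8690/3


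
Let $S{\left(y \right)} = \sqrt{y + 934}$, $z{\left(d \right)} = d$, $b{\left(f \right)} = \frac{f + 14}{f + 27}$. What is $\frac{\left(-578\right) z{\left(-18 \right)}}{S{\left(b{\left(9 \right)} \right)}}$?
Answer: $\frac{62424 \sqrt{33647}}{33647} \approx 340.31$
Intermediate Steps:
$b{\left(f \right)} = \frac{14 + f}{27 + f}$
$S{\left(y \right)} = \sqrt{934 + y}$
$\frac{\left(-578\right) z{\left(-18 \right)}}{S{\left(b{\left(9 \right)} \right)}} = \frac{\left(-578\right) \left(-18\right)}{\sqrt{934 + \frac{14 + 9}{27 + 9}}} = \frac{10404}{\sqrt{934 + \frac{1}{36} \cdot 23}} = \frac{10404}{\sqrt{934 + \frac{23}{36}}} = \frac{10404}{\sqrt{\frac{33647}{36}}} = \frac{10404}{\frac{1}{6} \sqrt{33647}} = 10404 \frac{6 \sqrt{33647}}{33647} = \frac{62424 \sqrt{33647}}{33647}$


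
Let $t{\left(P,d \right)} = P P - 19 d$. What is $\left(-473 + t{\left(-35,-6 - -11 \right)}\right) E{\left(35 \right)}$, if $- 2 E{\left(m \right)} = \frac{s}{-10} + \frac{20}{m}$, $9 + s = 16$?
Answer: $\frac{5913}{140} \approx 42.236$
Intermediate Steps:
$s = 7$ ($s = -9 + 16 = 7$)
$E{\left(m \right)} = \frac{7}{20} - \frac{10}{m}$ ($E{\left(m \right)} = - \frac{\frac{7}{-10} + \frac{20}{m}}{2} = - \frac{7 \left(- \frac{1}{10}\right) + \frac{20}{m}}{2} = - \frac{- \frac{7}{10} + \frac{20}{m}}{2} = \frac{7}{20} - \frac{10}{m}$)
$t{\left(P,d \right)} = P^{2} - 19 d$
$\left(-473 + t{\left(-35,-6 - -11 \right)}\right) E{\left(35 \right)} = \left(-473 + \left(\left(-35\right)^{2} - 19 \left(-6 - -11\right)\right)\right) \left(\frac{7}{20} - \frac{10}{35}\right) = \left(-473 + \left(1225 - 19 \left(-6 + 11\right)\right)\right) \left(\frac{7}{20} - \frac{2}{7}\right) = \left(-473 + \left(1225 - 95\right)\right) \left(\frac{7}{20} - \frac{2}{7}\right) = \left(-473 + \left(1225 - 95\right)\right) \frac{9}{140} = \left(-473 + 1130\right) \frac{9}{140} = 657 \cdot \frac{9}{140} = \frac{5913}{140}$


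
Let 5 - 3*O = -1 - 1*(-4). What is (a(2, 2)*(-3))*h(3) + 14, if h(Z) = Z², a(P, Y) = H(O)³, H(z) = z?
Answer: 6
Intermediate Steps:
O = ⅔ (O = 5/3 - (-1 - 1*(-4))/3 = 5/3 - (-1 + 4)/3 = 5/3 - ⅓*3 = 5/3 - 1 = ⅔ ≈ 0.66667)
a(P, Y) = 8/27 (a(P, Y) = (⅔)³ = 8/27)
(a(2, 2)*(-3))*h(3) + 14 = ((8/27)*(-3))*3² + 14 = -8/9*9 + 14 = -8 + 14 = 6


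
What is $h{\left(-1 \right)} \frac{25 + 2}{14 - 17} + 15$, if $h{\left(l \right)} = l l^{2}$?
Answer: $24$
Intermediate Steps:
$h{\left(l \right)} = l^{3}$
$h{\left(-1 \right)} \frac{25 + 2}{14 - 17} + 15 = \left(-1\right)^{3} \frac{25 + 2}{14 - 17} + 15 = - \frac{27}{-3} + 15 = - \frac{27 \left(-1\right)}{3} + 15 = \left(-1\right) \left(-9\right) + 15 = 9 + 15 = 24$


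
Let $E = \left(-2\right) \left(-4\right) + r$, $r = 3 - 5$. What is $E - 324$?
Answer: $-318$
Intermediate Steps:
$r = -2$
$E = 6$ ($E = \left(-2\right) \left(-4\right) - 2 = 8 - 2 = 6$)
$E - 324 = 6 - 324 = -318$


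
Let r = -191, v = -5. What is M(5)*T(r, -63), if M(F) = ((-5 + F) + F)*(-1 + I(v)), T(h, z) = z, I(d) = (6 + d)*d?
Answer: 1890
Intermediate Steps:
I(d) = d*(6 + d)
M(F) = 30 - 12*F (M(F) = ((-5 + F) + F)*(-1 - 5*(6 - 5)) = (-5 + 2*F)*(-1 - 5*1) = (-5 + 2*F)*(-1 - 5) = (-5 + 2*F)*(-6) = 30 - 12*F)
M(5)*T(r, -63) = (30 - 12*5)*(-63) = (30 - 60)*(-63) = -30*(-63) = 1890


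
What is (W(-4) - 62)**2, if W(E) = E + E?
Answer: 4900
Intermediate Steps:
W(E) = 2*E
(W(-4) - 62)**2 = (2*(-4) - 62)**2 = (-8 - 62)**2 = (-70)**2 = 4900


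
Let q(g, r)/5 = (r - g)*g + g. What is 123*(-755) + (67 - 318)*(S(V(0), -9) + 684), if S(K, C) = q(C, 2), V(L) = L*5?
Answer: -129009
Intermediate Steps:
V(L) = 5*L
q(g, r) = 5*g + 5*g*(r - g) (q(g, r) = 5*((r - g)*g + g) = 5*(g*(r - g) + g) = 5*(g + g*(r - g)) = 5*g + 5*g*(r - g))
S(K, C) = 5*C*(3 - C) (S(K, C) = 5*C*(1 + 2 - C) = 5*C*(3 - C))
123*(-755) + (67 - 318)*(S(V(0), -9) + 684) = 123*(-755) + (67 - 318)*(5*(-9)*(3 - 1*(-9)) + 684) = -92865 - 251*(5*(-9)*(3 + 9) + 684) = -92865 - 251*(5*(-9)*12 + 684) = -92865 - 251*(-540 + 684) = -92865 - 251*144 = -92865 - 36144 = -129009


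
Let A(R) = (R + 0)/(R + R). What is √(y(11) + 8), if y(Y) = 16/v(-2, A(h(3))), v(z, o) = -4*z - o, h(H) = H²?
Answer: 2*√570/15 ≈ 3.1833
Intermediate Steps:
A(R) = ½ (A(R) = R/((2*R)) = R*(1/(2*R)) = ½)
v(z, o) = -o - 4*z
y(Y) = 32/15 (y(Y) = 16/(-1*½ - 4*(-2)) = 16/(-½ + 8) = 16/(15/2) = 16*(2/15) = 32/15)
√(y(11) + 8) = √(32/15 + 8) = √(152/15) = 2*√570/15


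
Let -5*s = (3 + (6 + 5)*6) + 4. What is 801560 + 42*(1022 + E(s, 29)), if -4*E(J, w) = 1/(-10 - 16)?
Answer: 43913189/52 ≈ 8.4448e+5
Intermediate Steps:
s = -73/5 (s = -((3 + (6 + 5)*6) + 4)/5 = -((3 + 11*6) + 4)/5 = -((3 + 66) + 4)/5 = -(69 + 4)/5 = -⅕*73 = -73/5 ≈ -14.600)
E(J, w) = 1/104 (E(J, w) = -1/(4*(-10 - 16)) = -¼/(-26) = -¼*(-1/26) = 1/104)
801560 + 42*(1022 + E(s, 29)) = 801560 + 42*(1022 + 1/104) = 801560 + 42*(106289/104) = 801560 + 2232069/52 = 43913189/52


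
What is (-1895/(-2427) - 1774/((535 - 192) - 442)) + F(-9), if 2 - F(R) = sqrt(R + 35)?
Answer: 1657883/80091 - sqrt(26) ≈ 15.601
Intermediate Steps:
F(R) = 2 - sqrt(35 + R) (F(R) = 2 - sqrt(R + 35) = 2 - sqrt(35 + R))
(-1895/(-2427) - 1774/((535 - 192) - 442)) + F(-9) = (-1895/(-2427) - 1774/((535 - 192) - 442)) + (2 - sqrt(35 - 9)) = (-1895*(-1/2427) - 1774/(343 - 442)) + (2 - sqrt(26)) = (1895/2427 - 1774/(-99)) + (2 - sqrt(26)) = (1895/2427 - 1774*(-1/99)) + (2 - sqrt(26)) = (1895/2427 + 1774/99) + (2 - sqrt(26)) = 1497701/80091 + (2 - sqrt(26)) = 1657883/80091 - sqrt(26)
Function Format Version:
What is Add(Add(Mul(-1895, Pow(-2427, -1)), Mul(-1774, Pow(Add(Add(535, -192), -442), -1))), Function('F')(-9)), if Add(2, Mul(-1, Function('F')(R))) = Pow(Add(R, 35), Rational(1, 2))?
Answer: Add(Rational(1657883, 80091), Mul(-1, Pow(26, Rational(1, 2)))) ≈ 15.601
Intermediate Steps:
Function('F')(R) = Add(2, Mul(-1, Pow(Add(35, R), Rational(1, 2)))) (Function('F')(R) = Add(2, Mul(-1, Pow(Add(R, 35), Rational(1, 2)))) = Add(2, Mul(-1, Pow(Add(35, R), Rational(1, 2)))))
Add(Add(Mul(-1895, Pow(-2427, -1)), Mul(-1774, Pow(Add(Add(535, -192), -442), -1))), Function('F')(-9)) = Add(Add(Mul(-1895, Pow(-2427, -1)), Mul(-1774, Pow(Add(Add(535, -192), -442), -1))), Add(2, Mul(-1, Pow(Add(35, -9), Rational(1, 2))))) = Add(Add(Mul(-1895, Rational(-1, 2427)), Mul(-1774, Pow(Add(343, -442), -1))), Add(2, Mul(-1, Pow(26, Rational(1, 2))))) = Add(Add(Rational(1895, 2427), Mul(-1774, Pow(-99, -1))), Add(2, Mul(-1, Pow(26, Rational(1, 2))))) = Add(Add(Rational(1895, 2427), Mul(-1774, Rational(-1, 99))), Add(2, Mul(-1, Pow(26, Rational(1, 2))))) = Add(Add(Rational(1895, 2427), Rational(1774, 99)), Add(2, Mul(-1, Pow(26, Rational(1, 2))))) = Add(Rational(1497701, 80091), Add(2, Mul(-1, Pow(26, Rational(1, 2))))) = Add(Rational(1657883, 80091), Mul(-1, Pow(26, Rational(1, 2))))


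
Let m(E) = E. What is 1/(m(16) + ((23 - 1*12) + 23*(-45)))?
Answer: -1/1008 ≈ -0.00099206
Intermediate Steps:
1/(m(16) + ((23 - 1*12) + 23*(-45))) = 1/(16 + ((23 - 1*12) + 23*(-45))) = 1/(16 + ((23 - 12) - 1035)) = 1/(16 + (11 - 1035)) = 1/(16 - 1024) = 1/(-1008) = -1/1008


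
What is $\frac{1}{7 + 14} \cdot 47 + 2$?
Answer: $\frac{89}{21} \approx 4.2381$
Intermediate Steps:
$\frac{1}{7 + 14} \cdot 47 + 2 = \frac{1}{21} \cdot 47 + 2 = \frac{47}{21} + 2 = \frac{89}{21}$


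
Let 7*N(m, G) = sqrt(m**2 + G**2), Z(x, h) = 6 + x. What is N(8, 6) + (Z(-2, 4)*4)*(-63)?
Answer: -7046/7 ≈ -1006.6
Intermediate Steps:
N(m, G) = sqrt(G**2 + m**2)/7 (N(m, G) = sqrt(m**2 + G**2)/7 = sqrt(G**2 + m**2)/7)
N(8, 6) + (Z(-2, 4)*4)*(-63) = sqrt(6**2 + 8**2)/7 + ((6 - 2)*4)*(-63) = sqrt(36 + 64)/7 + (4*4)*(-63) = sqrt(100)/7 + 16*(-63) = (1/7)*10 - 1008 = 10/7 - 1008 = -7046/7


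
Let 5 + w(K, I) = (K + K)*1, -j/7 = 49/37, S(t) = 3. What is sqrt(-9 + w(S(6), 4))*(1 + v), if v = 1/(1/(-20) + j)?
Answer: 12314*I*sqrt(2)/6897 ≈ 2.525*I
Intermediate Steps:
j = -343/37 ≈ -9.2703
w(K, I) = -5 + 2*K (w(K, I) = -5 + (K + K)*1 = -5 + (2*K)*1 = -5 + 2*K)
v = -740/6897 (v = 1/(1/(-20) - 343/37) = 1/(-1/20 - 343/37) = 1/(-6897/740) = -740/6897 ≈ -0.10729)
sqrt(-9 + w(S(6), 4))*(1 + v) = sqrt(-9 + (-5 + 2*3))*(1 - 740/6897) = sqrt(-9 + (-5 + 6))*(6157/6897) = sqrt(-9 + 1)*(6157/6897) = sqrt(-8)*(6157/6897) = (2*I*sqrt(2))*(6157/6897) = 12314*I*sqrt(2)/6897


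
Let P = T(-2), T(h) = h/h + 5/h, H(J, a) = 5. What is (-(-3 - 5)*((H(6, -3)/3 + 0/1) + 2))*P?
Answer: -44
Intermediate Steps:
T(h) = 1 + 5/h
P = -3/2 (P = (5 - 2)/(-2) = -½*3 = -3/2 ≈ -1.5000)
(-(-3 - 5)*((H(6, -3)/3 + 0/1) + 2))*P = -(-3 - 5)*((5/3 + 0/1) + 2)*(-3/2) = -(-8)*((5*(⅓) + 0*1) + 2)*(-3/2) = -(-8)*((5/3 + 0) + 2)*(-3/2) = -(-8)*(5/3 + 2)*(-3/2) = -(-8)*11/3*(-3/2) = -1*(-88/3)*(-3/2) = (88/3)*(-3/2) = -44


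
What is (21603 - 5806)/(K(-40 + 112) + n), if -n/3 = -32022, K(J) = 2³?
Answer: 15797/96074 ≈ 0.16443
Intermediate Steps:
K(J) = 8
n = 96066 (n = -3*(-32022) = 96066)
(21603 - 5806)/(K(-40 + 112) + n) = (21603 - 5806)/(8 + 96066) = 15797/96074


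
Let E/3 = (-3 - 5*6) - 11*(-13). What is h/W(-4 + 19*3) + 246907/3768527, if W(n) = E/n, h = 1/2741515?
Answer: 31910992898083/487055169781950 ≈ 0.065518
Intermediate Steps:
E = 330 (E = 3*((-3 - 5*6) - 11*(-13)) = 3*((-3 - 30) + 143) = 3*(-33 + 143) = 3*110 = 330)
h = 1/2741515 ≈ 3.6476e-7
W(n) = 330/n
h/W(-4 + 19*3) + 246907/3768527 = 1/(2741515*((330/(-4 + 19*3)))) + 246907/3768527 = 1/(2741515*((330/(-4 + 57)))) + 246907*(1/3768527) = 1/(2741515*((330/53))) + 246907/3768527 = 1/(2741515*((330*(1/53)))) + 246907/3768527 = 1/(2741515*(330/53)) + 246907/3768527 = (1/2741515)*(53/330) + 246907/3768527 = 53/904699950 + 246907/3768527 = 31910992898083/487055169781950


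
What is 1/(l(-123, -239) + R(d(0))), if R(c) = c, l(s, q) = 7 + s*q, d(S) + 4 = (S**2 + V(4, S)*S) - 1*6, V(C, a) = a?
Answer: 1/29394 ≈ 3.4021e-5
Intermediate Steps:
d(S) = -10 + 2*S**2 (d(S) = -4 + ((S**2 + S*S) - 1*6) = -4 + ((S**2 + S**2) - 6) = -4 + (2*S**2 - 6) = -4 + (-6 + 2*S**2) = -10 + 2*S**2)
l(s, q) = 7 + q*s
1/(l(-123, -239) + R(d(0))) = 1/((7 - 239*(-123)) + (-10 + 2*0**2)) = 1/((7 + 29397) + (-10 + 2*0)) = 1/(29404 + (-10 + 0)) = 1/(29404 - 10) = 1/29394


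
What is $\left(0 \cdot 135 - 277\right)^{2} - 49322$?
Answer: $27407$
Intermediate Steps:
$\left(0 \cdot 135 - 277\right)^{2} - 49322 = \left(0 - 277\right)^{2} - 49322 = \left(-277\right)^{2} - 49322 = 76729 - 49322 = 27407$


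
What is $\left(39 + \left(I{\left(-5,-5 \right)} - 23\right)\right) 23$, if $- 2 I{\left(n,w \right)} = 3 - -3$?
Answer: $299$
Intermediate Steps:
$I{\left(n,w \right)} = -3$ ($I{\left(n,w \right)} = - \frac{3 - -3}{2} = - \frac{3 + 3}{2} = \left(- \frac{1}{2}\right) 6 = -3$)
$\left(39 + \left(I{\left(-5,-5 \right)} - 23\right)\right) 23 = \left(39 - 26\right) 23 = 13 \cdot 23 = 299$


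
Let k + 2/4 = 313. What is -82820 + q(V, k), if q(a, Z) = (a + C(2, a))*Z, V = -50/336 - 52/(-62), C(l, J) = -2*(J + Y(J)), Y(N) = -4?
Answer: -838858745/10416 ≈ -80536.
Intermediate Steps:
k = 625/2 (k = -1/2 + 313 = 625/2 ≈ 312.50)
C(l, J) = 8 - 2*J (C(l, J) = -2*(J - 4) = -2*(-4 + J) = 8 - 2*J)
V = 3593/5208 (V = -50*1/336 - 52*(-1/62) = -25/168 + 26/31 = 3593/5208 ≈ 0.68990)
q(a, Z) = Z*(8 - a) (q(a, Z) = (a + (8 - 2*a))*Z = (8 - a)*Z = Z*(8 - a))
-82820 + q(V, k) = -82820 + 625*(8 - 1*3593/5208)/2 = -82820 + 625*(8 - 3593/5208)/2 = -82820 + (625/2)*(38071/5208) = -82820 + 23794375/10416 = -838858745/10416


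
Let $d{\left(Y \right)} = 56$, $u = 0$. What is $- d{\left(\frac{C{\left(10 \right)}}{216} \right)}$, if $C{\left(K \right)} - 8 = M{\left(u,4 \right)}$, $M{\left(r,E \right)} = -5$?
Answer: $-56$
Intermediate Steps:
$C{\left(K \right)} = 3$ ($C{\left(K \right)} = 8 - 5 = 3$)
$- d{\left(\frac{C{\left(10 \right)}}{216} \right)} = \left(-1\right) 56 = -56$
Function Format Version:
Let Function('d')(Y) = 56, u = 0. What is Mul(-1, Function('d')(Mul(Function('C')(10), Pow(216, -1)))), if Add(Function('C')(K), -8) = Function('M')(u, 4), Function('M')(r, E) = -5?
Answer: -56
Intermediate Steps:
Function('C')(K) = 3 (Function('C')(K) = Add(8, -5) = 3)
Mul(-1, Function('d')(Mul(Function('C')(10), Pow(216, -1)))) = Mul(-1, 56) = -56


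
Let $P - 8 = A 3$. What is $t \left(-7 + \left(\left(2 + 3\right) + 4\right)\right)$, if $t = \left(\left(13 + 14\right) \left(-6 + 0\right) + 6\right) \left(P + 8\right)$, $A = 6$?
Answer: $-10608$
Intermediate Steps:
$P = 26$ ($P = 8 + 6 \cdot 3 = 8 + 18 = 26$)
$t = -5304$ ($t = \left(\left(13 + 14\right) \left(-6 + 0\right) + 6\right) \left(26 + 8\right) = \left(27 \left(-6\right) + 6\right) 34 = \left(-162 + 6\right) 34 = \left(-156\right) 34 = -5304$)
$t \left(-7 + \left(\left(2 + 3\right) + 4\right)\right) = - 5304 \left(-7 + \left(\left(2 + 3\right) + 4\right)\right) = - 5304 \left(-7 + \left(5 + 4\right)\right) = - 5304 \left(-7 + 9\right) = \left(-5304\right) 2 = -10608$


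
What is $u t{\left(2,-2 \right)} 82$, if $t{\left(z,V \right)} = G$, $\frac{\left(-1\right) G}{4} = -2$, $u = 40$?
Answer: $26240$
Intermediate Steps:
$G = 8$ ($G = \left(-4\right) \left(-2\right) = 8$)
$t{\left(z,V \right)} = 8$
$u t{\left(2,-2 \right)} 82 = 40 \cdot 8 \cdot 82 = 320 \cdot 82 = 26240$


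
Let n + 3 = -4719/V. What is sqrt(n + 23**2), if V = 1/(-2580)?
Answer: sqrt(12175546) ≈ 3489.3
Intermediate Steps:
V = -1/2580 ≈ -0.00038760
n = 12175017 (n = -3 - 4719/(-1/2580) = -3 - 4719*(-2580) = -3 + 12175020 = 12175017)
sqrt(n + 23**2) = sqrt(12175017 + 23**2) = sqrt(12175017 + 529) = sqrt(12175546)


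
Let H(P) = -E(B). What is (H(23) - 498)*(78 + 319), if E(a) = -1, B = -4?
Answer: -197309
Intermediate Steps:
H(P) = 1 (H(P) = -1*(-1) = 1)
(H(23) - 498)*(78 + 319) = (1 - 498)*(78 + 319) = -497*397 = -197309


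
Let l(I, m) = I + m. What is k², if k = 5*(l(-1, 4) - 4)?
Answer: 25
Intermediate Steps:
k = -5 (k = 5*((-1 + 4) - 4) = 5*(3 - 4) = 5*(-1) = -5)
k² = (-5)² = 25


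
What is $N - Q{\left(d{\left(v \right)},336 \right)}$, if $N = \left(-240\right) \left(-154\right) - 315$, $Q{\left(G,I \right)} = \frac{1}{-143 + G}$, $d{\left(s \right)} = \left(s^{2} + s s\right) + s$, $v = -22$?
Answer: $\frac{29425934}{803} \approx 36645.0$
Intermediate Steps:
$d{\left(s \right)} = s + 2 s^{2}$ ($d{\left(s \right)} = \left(s^{2} + s^{2}\right) + s = 2 s^{2} + s = s + 2 s^{2}$)
$N = 36645$ ($N = 36960 - 315 = 36645$)
$N - Q{\left(d{\left(v \right)},336 \right)} = 36645 - \frac{1}{-143 - 22 \left(1 + 2 \left(-22\right)\right)} = 36645 - \frac{1}{-143 - 22 \left(1 - 44\right)} = 36645 - \frac{1}{-143 - -946} = 36645 - \frac{1}{-143 + 946} = 36645 - \frac{1}{803} = \frac{29425934}{803}$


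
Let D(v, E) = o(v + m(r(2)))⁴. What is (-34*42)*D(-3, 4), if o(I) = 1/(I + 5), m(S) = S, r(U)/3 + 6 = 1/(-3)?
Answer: -84/4913 ≈ -0.017098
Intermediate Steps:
r(U) = -19 (r(U) = -18 + 3/(-3) = -18 + 3*(-⅓) = -18 - 1 = -19)
o(I) = 1/(5 + I)
D(v, E) = (-14 + v)⁻⁴ (D(v, E) = (1/(5 + (v - 19)))⁴ = (1/(5 + (-19 + v)))⁴ = (1/(-14 + v))⁴ = (-14 + v)⁻⁴)
(-34*42)*D(-3, 4) = (-34*42)/(-14 - 3)⁴ = -1428/(-17)⁴ = -1428*1/83521 = -84/4913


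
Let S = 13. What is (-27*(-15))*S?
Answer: 5265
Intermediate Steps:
(-27*(-15))*S = -27*(-15)*13 = 405*13 = 5265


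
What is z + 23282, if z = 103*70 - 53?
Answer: 30439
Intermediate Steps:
z = 7157 (z = 7210 - 53 = 7157)
z + 23282 = 7157 + 23282 = 30439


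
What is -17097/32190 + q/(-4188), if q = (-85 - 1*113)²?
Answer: -37043861/3744770 ≈ -9.8922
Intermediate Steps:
q = 39204 (q = (-85 - 113)² = (-198)² = 39204)
-17097/32190 + q/(-4188) = -17097/32190 + 39204/(-4188) = -17097*1/32190 + 39204*(-1/4188) = -5699/10730 - 3267/349 = -37043861/3744770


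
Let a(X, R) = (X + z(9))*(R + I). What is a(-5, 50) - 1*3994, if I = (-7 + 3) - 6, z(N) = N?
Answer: -3834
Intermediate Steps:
I = -10 (I = -4 - 6 = -10)
a(X, R) = (-10 + R)*(9 + X) (a(X, R) = (X + 9)*(R - 10) = (9 + X)*(-10 + R) = (-10 + R)*(9 + X))
a(-5, 50) - 1*3994 = (-90 - 10*(-5) + 9*50 + 50*(-5)) - 1*3994 = (-90 + 50 + 450 - 250) - 3994 = 160 - 3994 = -3834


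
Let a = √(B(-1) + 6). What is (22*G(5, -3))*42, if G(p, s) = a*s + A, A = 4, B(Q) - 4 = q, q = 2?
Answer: 3696 - 5544*√3 ≈ -5906.5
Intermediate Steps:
B(Q) = 6 (B(Q) = 4 + 2 = 6)
a = 2*√3 (a = √(6 + 6) = √12 = 2*√3 ≈ 3.4641)
G(p, s) = 4 + 2*s*√3 (G(p, s) = (2*√3)*s + 4 = 2*s*√3 + 4 = 4 + 2*s*√3)
(22*G(5, -3))*42 = (22*(4 + 2*(-3)*√3))*42 = (22*(4 - 6*√3))*42 = (88 - 132*√3)*42 = 3696 - 5544*√3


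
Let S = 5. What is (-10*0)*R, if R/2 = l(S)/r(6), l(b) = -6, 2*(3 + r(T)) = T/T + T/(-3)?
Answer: 0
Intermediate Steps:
r(T) = -5/2 - T/6 (r(T) = -3 + (T/T + T/(-3))/2 = -3 + (1 + T*(-1/3))/2 = -3 + (1 - T/3)/2 = -3 + (1/2 - T/6) = -5/2 - T/6)
R = 24/7 (R = 2*(-6/(-5/2 - 1/6*6)) = 2*(-6/(-5/2 - 1)) = 2*(-6/(-7/2)) = 2*(-6*(-2/7)) = 2*(12/7) = 24/7 ≈ 3.4286)
(-10*0)*R = -10*0*(24/7) = 0*(24/7) = 0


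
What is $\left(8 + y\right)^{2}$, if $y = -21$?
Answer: $169$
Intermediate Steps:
$\left(8 + y\right)^{2} = \left(8 - 21\right)^{2} = \left(-13\right)^{2} = 169$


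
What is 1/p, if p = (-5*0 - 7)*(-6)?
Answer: 1/42 ≈ 0.023810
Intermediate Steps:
p = 42 (p = (0 - 7)*(-6) = -7*(-6) = 42)
1/p = 1/42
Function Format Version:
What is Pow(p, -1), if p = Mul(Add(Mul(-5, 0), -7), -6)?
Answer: Rational(1, 42) ≈ 0.023810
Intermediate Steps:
p = 42 (p = Mul(Add(0, -7), -6) = Mul(-7, -6) = 42)
Pow(p, -1) = Pow(42, -1) = Rational(1, 42)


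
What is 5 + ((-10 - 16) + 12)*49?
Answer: -681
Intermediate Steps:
5 + ((-10 - 16) + 12)*49 = 5 + (-26 + 12)*49 = 5 - 14*49 = 5 - 686 = -681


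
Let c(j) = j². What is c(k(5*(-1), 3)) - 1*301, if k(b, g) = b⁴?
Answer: 390324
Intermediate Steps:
c(k(5*(-1), 3)) - 1*301 = ((5*(-1))⁴)² - 1*301 = ((-5)⁴)² - 301 = 625² - 301 = 390625 - 301 = 390324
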